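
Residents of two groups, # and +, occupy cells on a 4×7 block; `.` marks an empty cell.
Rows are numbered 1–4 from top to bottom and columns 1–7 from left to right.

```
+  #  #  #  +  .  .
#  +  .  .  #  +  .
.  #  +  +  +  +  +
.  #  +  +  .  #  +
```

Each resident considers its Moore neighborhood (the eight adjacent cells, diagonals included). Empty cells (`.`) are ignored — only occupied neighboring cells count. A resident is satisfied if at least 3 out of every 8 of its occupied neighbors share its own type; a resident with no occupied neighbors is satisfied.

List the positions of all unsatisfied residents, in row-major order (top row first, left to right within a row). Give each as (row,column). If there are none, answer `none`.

(1,1), (1,5), (2,2), (2,5), (4,2), (4,6)

Row 1: (1,1)+ 1/3 not · (1,2)# 2/4 satisfied · (1,3)# 2/3 satisfied · (1,4)# 2/3 satisfied · (1,5)+ 1/3 not
Row 2: (2,1)# 2/4 satisfied · (2,2)+ 2/6 not · (2,5)# 1/6 not · (2,6)+ 4/5 satisfied
Row 3: (3,2)# 2/5 satisfied · (3,3)+ 4/6 satisfied · (3,4)+ 4/5 satisfied · (3,5)+ 4/6 satisfied · (3,6)+ 4/6 satisfied · (3,7)+ 3/4 satisfied
Row 4: (4,2)# 1/3 not · (4,3)+ 3/5 satisfied · (4,4)+ 4/4 satisfied · (4,6)# 0/4 not · (4,7)+ 2/3 satisfied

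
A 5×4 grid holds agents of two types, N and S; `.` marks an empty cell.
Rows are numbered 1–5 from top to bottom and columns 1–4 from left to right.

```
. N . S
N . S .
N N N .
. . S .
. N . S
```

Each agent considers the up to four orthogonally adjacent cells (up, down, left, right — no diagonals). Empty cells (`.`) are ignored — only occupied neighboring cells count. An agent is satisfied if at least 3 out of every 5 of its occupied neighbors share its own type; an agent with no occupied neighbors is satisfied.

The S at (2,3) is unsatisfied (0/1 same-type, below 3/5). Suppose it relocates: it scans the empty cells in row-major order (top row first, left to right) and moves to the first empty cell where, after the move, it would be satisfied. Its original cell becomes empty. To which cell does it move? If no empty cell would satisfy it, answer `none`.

(2,4)

Vacating (2,3). Empty cells in order:
  (1,1): 0/2 same-type → still unsatisfied.
  (1,3): 1/2 same-type → still unsatisfied.
  (2,2): 0/3 same-type → still unsatisfied.
  (2,4): 1/1 same-type → satisfied — stop here.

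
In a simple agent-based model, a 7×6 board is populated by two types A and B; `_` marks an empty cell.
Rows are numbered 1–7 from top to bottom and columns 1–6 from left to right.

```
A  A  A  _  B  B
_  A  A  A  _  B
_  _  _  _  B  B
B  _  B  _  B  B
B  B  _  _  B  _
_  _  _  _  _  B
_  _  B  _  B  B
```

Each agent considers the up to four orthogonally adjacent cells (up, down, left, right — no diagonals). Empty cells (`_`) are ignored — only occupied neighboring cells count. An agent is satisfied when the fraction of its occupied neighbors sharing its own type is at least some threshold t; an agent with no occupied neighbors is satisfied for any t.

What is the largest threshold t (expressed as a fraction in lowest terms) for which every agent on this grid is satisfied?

1/1

(1,1)A 1/1
(1,2)A 3/3
(1,3)A 2/2
(1,5)B 1/1
(1,6)B 2/2
(2,2)A 2/2
(2,3)A 3/3
(2,4)A 1/1
(2,6)B 2/2
(3,5)B 2/2
(3,6)B 3/3
(4,1)B 1/1
(4,3)B — no occupied neighbors
(4,5)B 3/3
(4,6)B 2/2
(5,1)B 2/2
(5,2)B 1/1
(5,5)B 1/1
(6,6)B 1/1
(7,3)B — no occupied neighbors
(7,5)B 1/1
(7,6)B 2/2
The smallest same-type fraction is 1/1 at (1,1), which reduces to 1/1. Any threshold above that leaves this agent unsatisfied.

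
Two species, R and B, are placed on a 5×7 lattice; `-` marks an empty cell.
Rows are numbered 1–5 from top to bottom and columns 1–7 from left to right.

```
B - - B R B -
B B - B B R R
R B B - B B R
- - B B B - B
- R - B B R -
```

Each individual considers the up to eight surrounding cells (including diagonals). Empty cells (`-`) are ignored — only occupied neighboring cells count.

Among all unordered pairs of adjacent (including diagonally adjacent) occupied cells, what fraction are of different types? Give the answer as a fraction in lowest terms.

Scan each occupied cell's neighbors to the right and below (and the two forward diagonals) so each pair is counted once.
Row 1: B(1,1)–B(2,1)= B(1,1)–B(2,2)= B(1,4)–R(1,5)≠ B(1,4)–B(2,4)= B(1,4)–B(2,5)= R(1,5)–B(1,6)≠ R(1,5)–B(2,5)≠ R(1,5)–R(2,6)= R(1,5)–B(2,4)≠ B(1,6)–R(2,6)≠ B(1,6)–R(2,7)≠ B(1,6)–B(2,5)=  → 6/12 unlike.
Row 2: B(2,1)–B(2,2)= B(2,1)–R(3,1)≠ B(2,1)–B(3,2)= B(2,2)–B(3,2)= B(2,2)–B(3,3)= B(2,2)–R(3,1)≠ B(2,4)–B(2,5)= B(2,4)–B(3,5)= B(2,4)–B(3,3)= B(2,5)–R(2,6)≠ B(2,5)–B(3,5)= B(2,5)–B(3,6)= R(2,6)–R(2,7)= R(2,6)–B(3,6)≠ R(2,6)–R(3,7)= R(2,6)–B(3,5)≠ R(2,7)–R(3,7)= R(2,7)–B(3,6)≠  → 6/18 unlike.
Row 3: R(3,1)–B(3,2)≠ B(3,2)–B(3,3)= B(3,2)–B(4,3)= B(3,3)–B(4,3)= B(3,3)–B(4,4)= B(3,5)–B(3,6)= B(3,5)–B(4,5)= B(3,5)–B(4,4)= B(3,6)–R(3,7)≠ B(3,6)–B(4,7)= B(3,6)–B(4,5)= R(3,7)–B(4,7)≠  → 3/12 unlike.
Row 4: B(4,3)–B(4,4)= B(4,3)–B(5,4)= B(4,3)–R(5,2)≠ B(4,4)–B(4,5)= B(4,4)–B(5,4)= B(4,4)–B(5,5)= B(4,5)–B(5,5)= B(4,5)–R(5,6)≠ B(4,5)–B(5,4)= B(4,7)–R(5,6)≠  → 3/10 unlike.
Row 5: B(5,4)–B(5,5)= B(5,5)–R(5,6)≠  → 1/2 unlike.
Total adjacent occupied pairs: 54; unlike-type pairs: 19.
19/54 is already in lowest terms.

19/54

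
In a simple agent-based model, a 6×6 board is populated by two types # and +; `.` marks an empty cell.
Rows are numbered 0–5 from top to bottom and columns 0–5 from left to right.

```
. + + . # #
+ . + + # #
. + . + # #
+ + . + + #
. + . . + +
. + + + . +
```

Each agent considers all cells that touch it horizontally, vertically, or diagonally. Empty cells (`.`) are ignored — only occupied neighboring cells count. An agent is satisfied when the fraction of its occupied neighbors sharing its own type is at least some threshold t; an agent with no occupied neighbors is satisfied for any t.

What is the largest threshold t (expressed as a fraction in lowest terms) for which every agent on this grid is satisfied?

Row 0: (0,1)+ 3/3 · (0,2)+ 3/3 · (0,4)# 3/4 · (0,5)# 3/3
Row 1: (1,0)+ 2/2 · (1,2)+ 5/5 · (1,3)+ 3/6 · (1,4)# 5/7 · (1,5)# 5/5
Row 2: (2,1)+ 4/4 · (2,3)+ 4/6 · (2,4)# 4/8 · (2,5)# 4/5
Row 3: (3,0)+ 3/3 · (3,1)+ 3/3 · (3,3)+ 3/4 · (3,4)+ 4/7 · (3,5)# 2/5
Row 4: (4,1)+ 4/4 · (4,4)+ 5/6 · (4,5)+ 3/4
Row 5: (5,1)+ 2/2 · (5,2)+ 3/3 · (5,3)+ 2/2 · (5,5)+ 2/2
The smallest same-type fraction is 2/5 at (3,5), which reduces to 2/5. Any threshold above that leaves this agent unsatisfied.

2/5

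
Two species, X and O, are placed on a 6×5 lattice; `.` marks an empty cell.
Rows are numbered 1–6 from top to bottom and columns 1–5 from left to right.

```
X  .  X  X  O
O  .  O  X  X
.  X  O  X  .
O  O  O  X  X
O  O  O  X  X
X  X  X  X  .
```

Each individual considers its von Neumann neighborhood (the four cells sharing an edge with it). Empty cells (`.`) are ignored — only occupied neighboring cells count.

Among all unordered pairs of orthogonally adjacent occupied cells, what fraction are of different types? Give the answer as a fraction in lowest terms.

13/35

Scan each occupied cell's neighbors to the right and below so each pair is counted once.
Row 1: X(1,1)–O(2,1)≠ X(1,3)–X(1,4)= X(1,3)–O(2,3)≠ X(1,4)–O(1,5)≠ X(1,4)–X(2,4)= O(1,5)–X(2,5)≠  → 4/6 unlike.
Row 2: O(2,3)–X(2,4)≠ O(2,3)–O(3,3)= X(2,4)–X(2,5)= X(2,4)–X(3,4)=  → 1/4 unlike.
Row 3: X(3,2)–O(3,3)≠ X(3,2)–O(4,2)≠ O(3,3)–X(3,4)≠ O(3,3)–O(4,3)= X(3,4)–X(4,4)=  → 3/5 unlike.
Row 4: O(4,1)–O(4,2)= O(4,1)–O(5,1)= O(4,2)–O(4,3)= O(4,2)–O(5,2)= O(4,3)–X(4,4)≠ O(4,3)–O(5,3)= X(4,4)–X(4,5)= X(4,4)–X(5,4)= X(4,5)–X(5,5)=  → 1/9 unlike.
Row 5: O(5,1)–O(5,2)= O(5,1)–X(6,1)≠ O(5,2)–O(5,3)= O(5,2)–X(6,2)≠ O(5,3)–X(5,4)≠ O(5,3)–X(6,3)≠ X(5,4)–X(5,5)= X(5,4)–X(6,4)=  → 4/8 unlike.
Row 6: X(6,1)–X(6,2)= X(6,2)–X(6,3)= X(6,3)–X(6,4)=  → 0/3 unlike.
Total adjacent occupied pairs: 35; unlike-type pairs: 13.
13/35 is already in lowest terms.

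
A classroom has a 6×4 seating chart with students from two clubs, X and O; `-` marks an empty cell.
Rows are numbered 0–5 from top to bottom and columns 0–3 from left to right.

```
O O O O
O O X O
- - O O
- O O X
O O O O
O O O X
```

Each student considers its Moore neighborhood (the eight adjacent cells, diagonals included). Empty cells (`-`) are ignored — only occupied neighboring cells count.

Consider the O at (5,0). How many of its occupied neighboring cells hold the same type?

Occupied neighbors of (5,0): (4,0)=O, (4,1)=O, (5,1)=O.
Same type (O): 3 of 3.

3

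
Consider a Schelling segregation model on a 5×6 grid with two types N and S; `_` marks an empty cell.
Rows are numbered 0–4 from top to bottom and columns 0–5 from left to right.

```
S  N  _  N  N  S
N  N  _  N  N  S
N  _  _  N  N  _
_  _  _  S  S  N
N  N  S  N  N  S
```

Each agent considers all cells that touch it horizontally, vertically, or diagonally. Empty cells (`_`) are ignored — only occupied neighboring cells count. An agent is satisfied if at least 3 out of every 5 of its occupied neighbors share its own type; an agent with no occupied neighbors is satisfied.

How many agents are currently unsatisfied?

12

Row 0: (0,0)S 0/3 unhappy · (0,1)N 2/3 ok · (0,3)N 3/3 ok · (0,4)N 3/5 ok · (0,5)S 1/3 unhappy
Row 1: (1,0)N 3/4 ok · (1,1)N 3/4 ok · (1,3)N 5/5 ok · (1,4)N 5/7 ok · (1,5)S 1/4 unhappy
Row 2: (2,0)N 2/2 ok · (2,3)N 3/5 ok · (2,4)N 4/7 unhappy
Row 3: (3,3)S 2/6 unhappy · (3,4)S 2/7 unhappy · (3,5)N 2/4 unhappy
Row 4: (4,0)N 1/1 ok · (4,1)N 1/2 unhappy · (4,2)S 1/3 unhappy · (4,3)N 1/4 unhappy · (4,4)N 2/5 unhappy · (4,5)S 1/3 unhappy
Unsatisfied: (0,0), (0,5), (1,5), (2,4), (3,3), (3,4), (3,5), (4,1), (4,2), (4,3), (4,4), (4,5) — 12 in total.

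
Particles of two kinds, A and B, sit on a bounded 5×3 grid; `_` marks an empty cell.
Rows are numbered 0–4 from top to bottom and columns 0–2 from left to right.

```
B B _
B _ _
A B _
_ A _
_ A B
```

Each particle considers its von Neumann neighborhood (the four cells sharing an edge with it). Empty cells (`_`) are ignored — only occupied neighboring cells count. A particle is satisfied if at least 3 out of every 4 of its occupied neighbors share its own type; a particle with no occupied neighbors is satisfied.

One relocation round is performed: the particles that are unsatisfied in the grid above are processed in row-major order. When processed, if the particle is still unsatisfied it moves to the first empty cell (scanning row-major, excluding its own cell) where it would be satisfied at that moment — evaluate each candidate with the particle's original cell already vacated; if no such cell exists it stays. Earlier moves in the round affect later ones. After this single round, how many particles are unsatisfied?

0

Initially unsatisfied (in order): (1,0), (2,0), (2,1), (3,1), (4,1), (4,2).
  (1,0) → (0,2).
  (2,0) → (3,0).
  (2,1) → (1,0).
  (3,1): now satisfied by earlier moves; stays.
  (4,1) → (2,1).
  (4,2): now satisfied by earlier moves; stays.
Resulting grid:
B B B
B _ _
_ A _
A A _
_ _ B
All satisfied now.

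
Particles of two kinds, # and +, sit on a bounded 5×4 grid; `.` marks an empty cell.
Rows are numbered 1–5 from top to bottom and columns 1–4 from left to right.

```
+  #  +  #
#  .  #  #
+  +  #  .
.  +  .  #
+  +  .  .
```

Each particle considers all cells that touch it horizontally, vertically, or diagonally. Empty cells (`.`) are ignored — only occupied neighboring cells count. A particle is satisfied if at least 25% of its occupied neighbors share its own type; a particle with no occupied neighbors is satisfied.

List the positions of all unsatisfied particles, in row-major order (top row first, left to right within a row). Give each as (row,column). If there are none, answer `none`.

(1,1), (1,3)

Row 1: (1,1)+ 0/2 unhappy · (1,2)# 2/4 ok · (1,3)+ 0/4 unhappy · (1,4)# 2/3 ok
Row 2: (2,1)# 1/4 ok · (2,3)# 4/6 ok · (2,4)# 3/4 ok
Row 3: (3,1)+ 2/3 ok · (3,2)+ 2/5 ok · (3,3)# 3/5 ok
Row 4: (4,2)+ 4/5 ok · (4,4)# 1/1 ok
Row 5: (5,1)+ 2/2 ok · (5,2)+ 2/2 ok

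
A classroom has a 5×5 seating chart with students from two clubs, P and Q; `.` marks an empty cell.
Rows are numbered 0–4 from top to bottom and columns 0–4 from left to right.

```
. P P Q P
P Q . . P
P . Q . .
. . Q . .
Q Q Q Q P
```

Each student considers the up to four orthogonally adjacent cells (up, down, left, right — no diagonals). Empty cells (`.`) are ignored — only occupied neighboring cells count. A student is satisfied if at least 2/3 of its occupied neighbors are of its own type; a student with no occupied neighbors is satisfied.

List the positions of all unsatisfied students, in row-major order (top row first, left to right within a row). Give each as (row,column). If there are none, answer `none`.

Row 0: (0,1)P 1/2 unhappy · (0,2)P 1/2 unhappy · (0,3)Q 0/2 unhappy · (0,4)P 1/2 unhappy
Row 1: (1,0)P 1/2 unhappy · (1,1)Q 0/2 unhappy · (1,4)P 1/1 ok
Row 2: (2,0)P 1/1 ok · (2,2)Q 1/1 ok
Row 3: (3,2)Q 2/2 ok
Row 4: (4,0)Q 1/1 ok · (4,1)Q 2/2 ok · (4,2)Q 3/3 ok · (4,3)Q 1/2 unhappy · (4,4)P 0/1 unhappy

(0,1), (0,2), (0,3), (0,4), (1,0), (1,1), (4,3), (4,4)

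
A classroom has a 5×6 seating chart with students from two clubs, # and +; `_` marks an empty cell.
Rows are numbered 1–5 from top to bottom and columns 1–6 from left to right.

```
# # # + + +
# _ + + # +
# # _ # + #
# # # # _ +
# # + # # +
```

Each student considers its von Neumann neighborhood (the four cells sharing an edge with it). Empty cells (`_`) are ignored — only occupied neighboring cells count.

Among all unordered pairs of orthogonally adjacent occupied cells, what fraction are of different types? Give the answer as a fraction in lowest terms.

Scan each occupied cell's neighbors to the right and below so each pair is counted once.
From row 1: 3 unlike of 10 pairs (running 3/10).
From row 2: 5 unlike of 7 pairs (running 8/17).
From row 3: 3 unlike of 7 pairs (running 11/24).
From row 4: 1 unlike of 8 pairs (running 12/32).
From row 5: 3 unlike of 5 pairs (running 15/37).
Total adjacent occupied pairs: 37; unlike-type pairs: 15.
15/37 is already in lowest terms.

15/37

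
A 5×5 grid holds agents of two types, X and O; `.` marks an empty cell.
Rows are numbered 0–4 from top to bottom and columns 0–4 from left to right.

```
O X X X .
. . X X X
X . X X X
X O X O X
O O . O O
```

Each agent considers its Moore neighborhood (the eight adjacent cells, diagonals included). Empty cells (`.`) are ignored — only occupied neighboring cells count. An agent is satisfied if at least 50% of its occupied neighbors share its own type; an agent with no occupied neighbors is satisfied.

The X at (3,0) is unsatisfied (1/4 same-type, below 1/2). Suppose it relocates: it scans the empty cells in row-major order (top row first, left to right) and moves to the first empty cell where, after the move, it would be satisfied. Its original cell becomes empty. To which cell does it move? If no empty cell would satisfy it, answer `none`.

Vacating (3,0). Empty cells in order:
  (0,4): 3/3 same-type → satisfied — stop here.

(0,4)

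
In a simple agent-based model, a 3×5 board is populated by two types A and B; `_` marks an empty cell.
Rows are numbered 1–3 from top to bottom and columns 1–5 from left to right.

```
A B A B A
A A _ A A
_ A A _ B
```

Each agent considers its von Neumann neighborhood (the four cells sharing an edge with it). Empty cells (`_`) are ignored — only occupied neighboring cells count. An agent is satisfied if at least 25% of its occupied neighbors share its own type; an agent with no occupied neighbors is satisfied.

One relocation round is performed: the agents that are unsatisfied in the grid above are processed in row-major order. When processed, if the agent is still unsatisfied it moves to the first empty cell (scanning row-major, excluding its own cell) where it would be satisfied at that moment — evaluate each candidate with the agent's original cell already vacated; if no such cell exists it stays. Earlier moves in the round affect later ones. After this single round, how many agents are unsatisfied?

1

Initially unsatisfied (in order): (1,2), (1,3), (1,4), (3,5).
  (1,2) → (3,4).
  (1,3) → (1,2).
  (1,4): no empty cell satisfies it; stays.
  (3,5): now satisfied by earlier moves; stays.
Resulting grid:
A A _ B A
A A _ A A
_ A A B B
Unsatisfied now: (1,4).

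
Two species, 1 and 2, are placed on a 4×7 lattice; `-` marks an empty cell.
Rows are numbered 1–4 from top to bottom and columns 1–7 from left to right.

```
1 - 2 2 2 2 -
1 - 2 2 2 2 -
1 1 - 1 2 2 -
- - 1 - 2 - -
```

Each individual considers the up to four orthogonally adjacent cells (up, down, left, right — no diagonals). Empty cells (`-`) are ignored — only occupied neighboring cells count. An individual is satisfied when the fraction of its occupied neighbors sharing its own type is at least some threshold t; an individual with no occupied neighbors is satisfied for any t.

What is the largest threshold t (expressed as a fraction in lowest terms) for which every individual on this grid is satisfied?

(1,1)1 1/1
(1,3)2 2/2
(1,4)2 3/3
(1,5)2 3/3
(1,6)2 2/2
(2,1)1 2/2
(2,3)2 2/2
(2,4)2 3/4
(2,5)2 4/4
(2,6)2 3/3
(3,1)1 2/2
(3,2)1 1/1
(3,4)1 0/2
(3,5)2 3/4
(3,6)2 2/2
(4,3)1 — no occupied neighbors
(4,5)2 1/1
The smallest same-type fraction is 0/2 at (3,4), which reduces to 0/1. Any threshold above that leaves this individual unsatisfied.

0/1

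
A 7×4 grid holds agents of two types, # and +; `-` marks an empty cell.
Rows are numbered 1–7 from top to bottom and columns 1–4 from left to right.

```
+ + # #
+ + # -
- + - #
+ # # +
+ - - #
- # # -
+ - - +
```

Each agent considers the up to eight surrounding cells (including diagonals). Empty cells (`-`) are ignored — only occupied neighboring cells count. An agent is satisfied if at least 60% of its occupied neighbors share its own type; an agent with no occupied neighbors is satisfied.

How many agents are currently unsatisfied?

9

Row 1: (1,1)+ 3/3 ok · (1,2)+ 3/5 ok · (1,3)# 2/4 unhappy · (1,4)# 2/2 ok
Row 2: (2,1)+ 4/4 ok · (2,2)+ 4/6 ok · (2,3)# 3/6 unhappy
Row 3: (3,2)+ 3/6 unhappy · (3,4)# 2/3 ok
Row 4: (4,1)+ 2/3 ok · (4,2)# 1/4 unhappy · (4,3)# 3/5 ok · (4,4)+ 0/3 unhappy
Row 5: (5,1)+ 1/3 unhappy · (5,4)# 2/3 ok
Row 6: (6,2)# 1/3 unhappy · (6,3)# 2/3 ok
Row 7: (7,1)+ 0/1 unhappy · (7,4)+ 0/1 unhappy
Unsatisfied: (1,3), (2,3), (3,2), (4,2), (4,4), (5,1), (6,2), (7,1), (7,4) — 9 in total.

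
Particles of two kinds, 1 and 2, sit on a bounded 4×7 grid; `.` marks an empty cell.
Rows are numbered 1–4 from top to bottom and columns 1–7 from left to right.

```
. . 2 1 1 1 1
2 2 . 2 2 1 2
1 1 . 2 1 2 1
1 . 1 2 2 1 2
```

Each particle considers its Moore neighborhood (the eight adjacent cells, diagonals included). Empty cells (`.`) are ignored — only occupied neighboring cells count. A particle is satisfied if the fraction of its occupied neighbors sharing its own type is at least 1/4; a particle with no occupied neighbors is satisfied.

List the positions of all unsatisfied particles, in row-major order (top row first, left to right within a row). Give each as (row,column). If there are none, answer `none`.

(2,7)

Row 1: (1,3)2 2/3 ✓ · (1,4)1 1/4 ✓ · (1,5)1 3/5 ✓ · (1,6)1 3/5 ✓ · (1,7)1 2/3 ✓
Row 2: (2,1)2 1/3 ✓ · (2,2)2 2/4 ✓ · (2,4)2 3/6 ✓ · (2,5)2 3/8 ✓ · (2,6)1 5/8 ✓ · (2,7)2 1/5 ✗
Row 3: (3,1)1 2/4 ✓ · (3,2)1 3/5 ✓ · (3,4)2 4/6 ✓ · (3,5)1 2/8 ✓ · (3,6)2 4/8 ✓ · (3,7)1 2/5 ✓
Row 4: (4,1)1 2/2 ✓ · (4,3)1 1/3 ✓ · (4,4)2 2/4 ✓ · (4,5)2 3/5 ✓ · (4,6)1 2/5 ✓ · (4,7)2 1/3 ✓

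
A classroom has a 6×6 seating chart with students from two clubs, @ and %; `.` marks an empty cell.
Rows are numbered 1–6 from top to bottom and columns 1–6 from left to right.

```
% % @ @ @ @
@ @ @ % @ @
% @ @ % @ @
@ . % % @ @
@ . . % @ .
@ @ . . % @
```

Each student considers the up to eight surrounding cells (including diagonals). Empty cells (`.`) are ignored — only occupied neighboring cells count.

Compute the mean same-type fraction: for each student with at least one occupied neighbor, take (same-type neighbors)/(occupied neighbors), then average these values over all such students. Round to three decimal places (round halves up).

Row 1: (1,1)% 1/3 · (1,2)% 1/5 · (1,3)@ 3/5 · (1,4)@ 4/5 · (1,5)@ 4/5 · (1,6)@ 3/3
Row 2: (2,1)@ 2/5 · (2,2)@ 5/8 · (2,3)@ 5/8 · (2,4)% 1/8 · (2,5)@ 6/8 · (2,6)@ 5/5
Row 3: (3,1)% 0/4 · (3,2)@ 5/7 · (3,3)@ 3/7 · (3,4)% 3/8 · (3,5)@ 5/8 · (3,6)@ 5/5
Row 4: (4,1)@ 2/3 · (4,3)% 3/5 · (4,4)% 3/7 · (4,5)@ 4/7 · (4,6)@ 4/4
Row 5: (5,1)@ 3/3 · (5,4)% 3/5 · (5,5)@ 3/6
Row 6: (6,1)@ 2/2 · (6,2)@ 2/2 · (6,5)% 1/3 · (6,6)@ 1/2
Sum over 30 students: 1/3 + 1/5 + 3/5 + 4/5 + 4/5 + 3/3 + 2/5 + 5/8 + 5/8 + 1/8 + 6/8 + 5/5 + 0/4 + 5/7 + 3/7 + 3/8 + 5/8 + 5/5 + 2/3 + 3/5 + 3/7 + 4/7 + 4/4 + 3/3 + 3/5 + 3/6 + 2/2 + 2/2 + 1/3 + 1/2 = 3125/168; mean = 3125/168 ÷ 30 = 625/1008 = 0.620039… → 0.620.

0.620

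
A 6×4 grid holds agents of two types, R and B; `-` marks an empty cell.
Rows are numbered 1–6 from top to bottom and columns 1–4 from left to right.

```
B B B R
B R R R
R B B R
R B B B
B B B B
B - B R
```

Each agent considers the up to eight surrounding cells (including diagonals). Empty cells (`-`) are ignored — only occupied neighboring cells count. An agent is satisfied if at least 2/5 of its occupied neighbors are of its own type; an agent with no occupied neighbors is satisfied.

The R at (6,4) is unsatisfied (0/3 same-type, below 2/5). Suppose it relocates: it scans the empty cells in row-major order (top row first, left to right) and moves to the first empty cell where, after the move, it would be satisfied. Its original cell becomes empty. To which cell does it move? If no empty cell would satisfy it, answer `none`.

Vacating (6,4). Empty cells in order:
  (6,2): 0/5 same-type → still unsatisfied.

none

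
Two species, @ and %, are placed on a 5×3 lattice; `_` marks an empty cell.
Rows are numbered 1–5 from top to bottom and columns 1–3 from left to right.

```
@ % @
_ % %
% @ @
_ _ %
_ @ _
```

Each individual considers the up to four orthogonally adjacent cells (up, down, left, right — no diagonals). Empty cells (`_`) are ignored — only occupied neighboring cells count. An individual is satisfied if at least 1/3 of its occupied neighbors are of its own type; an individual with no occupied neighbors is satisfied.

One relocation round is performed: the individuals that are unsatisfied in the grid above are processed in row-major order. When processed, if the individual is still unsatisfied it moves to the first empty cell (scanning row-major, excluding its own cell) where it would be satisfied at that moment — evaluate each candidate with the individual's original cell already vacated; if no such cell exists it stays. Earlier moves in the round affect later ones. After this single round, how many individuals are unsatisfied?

0

Initially unsatisfied (in order): (1,1), (1,3), (3,1), (4,3).
  (1,1) → (4,2).
  (1,3) → (4,1).
  (3,1) → (1,1).
  (4,3) → (1,3).
Resulting grid:
% % %
_ % %
_ @ @
@ @ _
_ @ _
All satisfied now.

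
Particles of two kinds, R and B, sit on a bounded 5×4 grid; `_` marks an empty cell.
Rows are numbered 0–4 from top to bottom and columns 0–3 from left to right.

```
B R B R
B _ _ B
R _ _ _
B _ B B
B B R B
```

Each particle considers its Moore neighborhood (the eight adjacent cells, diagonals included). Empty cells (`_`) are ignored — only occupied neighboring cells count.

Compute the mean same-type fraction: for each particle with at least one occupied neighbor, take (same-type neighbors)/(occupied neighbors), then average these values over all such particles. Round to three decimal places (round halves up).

Row 0: (0,0)B 1/2 · (0,1)R 0/3 · (0,2)B 1/3 · (0,3)R 0/2
Row 1: (1,0)B 1/3 · (1,3)B 1/2
Row 2: (2,0)R 0/2
Row 3: (3,0)B 2/3 · (3,2)B 3/4 · (3,3)B 2/3
Row 4: (4,0)B 2/2 · (4,1)B 3/4 · (4,2)R 0/4 · (4,3)B 2/3
Sum over 14 particles: 1/2 + 0/3 + 1/3 + 0/2 + 1/3 + 1/2 + 0/2 + 2/3 + 3/4 + 2/3 + 2/2 + 3/4 + 0/4 + 2/3 = 37/6; mean = 37/6 ÷ 14 = 37/84 = 0.440476… → 0.440.

0.440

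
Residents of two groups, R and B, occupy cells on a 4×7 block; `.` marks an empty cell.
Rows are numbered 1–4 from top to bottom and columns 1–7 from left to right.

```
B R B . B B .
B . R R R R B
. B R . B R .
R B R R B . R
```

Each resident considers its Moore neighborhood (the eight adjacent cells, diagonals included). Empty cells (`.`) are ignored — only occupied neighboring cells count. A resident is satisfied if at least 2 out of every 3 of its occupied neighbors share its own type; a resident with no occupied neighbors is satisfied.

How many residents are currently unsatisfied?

(1,1)B 1/2 ✗
(1,2)R 1/4 ✗
(1,3)B 0/3 ✗
(1,5)B 1/4 ✗
(1,6)B 2/4 ✗
(2,1)B 2/3 ✓
(2,3)R 3/5 ✗
(2,4)R 3/6 ✗
(2,5)R 3/6 ✗
(2,6)R 2/6 ✗
(2,7)B 1/3 ✗
(3,2)B 2/6 ✗
(3,3)R 4/6 ✓
(3,5)B 1/6 ✗
(3,6)R 3/6 ✗
(4,1)R 0/2 ✗
(4,2)B 1/4 ✗
(4,3)R 2/4 ✗
(4,4)R 2/4 ✗
(4,5)B 1/3 ✗
(4,7)R 1/1 ✓
Unsatisfied: (1,1), (1,2), (1,3), (1,5), (1,6), (2,3), (2,4), (2,5), (2,6), (2,7), (3,2), (3,5), (3,6), (4,1), (4,2), (4,3), (4,4), (4,5) — 18 in total.

18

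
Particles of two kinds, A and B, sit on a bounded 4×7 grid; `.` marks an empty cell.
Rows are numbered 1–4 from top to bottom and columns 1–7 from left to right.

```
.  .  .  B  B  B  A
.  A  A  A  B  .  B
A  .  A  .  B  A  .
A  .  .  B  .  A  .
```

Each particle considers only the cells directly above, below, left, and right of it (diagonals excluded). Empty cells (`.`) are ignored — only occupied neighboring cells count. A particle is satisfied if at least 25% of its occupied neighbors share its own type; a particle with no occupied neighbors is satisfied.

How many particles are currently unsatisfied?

2

(1,4)B 1/2 ok
(1,5)B 3/3 ok
(1,6)B 1/2 ok
(1,7)A 0/2 unhappy
(2,2)A 1/1 ok
(2,3)A 3/3 ok
(2,4)A 1/3 ok
(2,5)B 2/3 ok
(2,7)B 0/1 unhappy
(3,1)A 1/1 ok
(3,3)A 1/1 ok
(3,5)B 1/2 ok
(3,6)A 1/2 ok
(4,1)A 1/1 ok
(4,4)B 0/0 ok
(4,6)A 1/1 ok
Unsatisfied: (1,7), (2,7) — 2 in total.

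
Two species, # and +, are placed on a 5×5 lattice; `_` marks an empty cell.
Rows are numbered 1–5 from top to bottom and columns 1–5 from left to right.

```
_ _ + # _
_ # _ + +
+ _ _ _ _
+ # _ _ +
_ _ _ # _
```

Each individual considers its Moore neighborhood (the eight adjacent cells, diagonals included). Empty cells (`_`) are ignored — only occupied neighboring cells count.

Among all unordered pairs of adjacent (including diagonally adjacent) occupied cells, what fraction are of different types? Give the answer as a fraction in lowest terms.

8/11

Scan each occupied cell's neighbors to the right and below (and the two forward diagonals) so each pair is counted once.
Row 1: +(1,3)–#(1,4)≠ +(1,3)–+(2,4)= +(1,3)–#(2,2)≠ #(1,4)–+(2,4)≠ #(1,4)–+(2,5)≠  → 4/5 unlike.
Row 2: #(2,2)–+(3,1)≠ +(2,4)–+(2,5)=  → 1/2 unlike.
Row 3: +(3,1)–+(4,1)= +(3,1)–#(4,2)≠  → 1/2 unlike.
Row 4: +(4,1)–#(4,2)≠ +(4,5)–#(5,4)≠  → 2/2 unlike.
Total adjacent occupied pairs: 11; unlike-type pairs: 8.
8/11 is already in lowest terms.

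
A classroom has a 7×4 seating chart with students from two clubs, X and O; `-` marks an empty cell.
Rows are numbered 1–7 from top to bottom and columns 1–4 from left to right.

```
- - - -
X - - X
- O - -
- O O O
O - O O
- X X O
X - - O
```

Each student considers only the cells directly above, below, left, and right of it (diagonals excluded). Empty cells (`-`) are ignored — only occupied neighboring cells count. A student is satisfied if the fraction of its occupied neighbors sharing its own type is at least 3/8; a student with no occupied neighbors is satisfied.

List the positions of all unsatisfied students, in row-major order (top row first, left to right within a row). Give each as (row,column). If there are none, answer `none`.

(2,1)X 0/0 satisfied
(2,4)X 0/0 satisfied
(3,2)O 1/1 satisfied
(4,2)O 2/2 satisfied
(4,3)O 3/3 satisfied
(4,4)O 2/2 satisfied
(5,1)O 0/0 satisfied
(5,3)O 2/3 satisfied
(5,4)O 3/3 satisfied
(6,2)X 1/1 satisfied
(6,3)X 1/3 not
(6,4)O 2/3 satisfied
(7,1)X 0/0 satisfied
(7,4)O 1/1 satisfied

(6,3)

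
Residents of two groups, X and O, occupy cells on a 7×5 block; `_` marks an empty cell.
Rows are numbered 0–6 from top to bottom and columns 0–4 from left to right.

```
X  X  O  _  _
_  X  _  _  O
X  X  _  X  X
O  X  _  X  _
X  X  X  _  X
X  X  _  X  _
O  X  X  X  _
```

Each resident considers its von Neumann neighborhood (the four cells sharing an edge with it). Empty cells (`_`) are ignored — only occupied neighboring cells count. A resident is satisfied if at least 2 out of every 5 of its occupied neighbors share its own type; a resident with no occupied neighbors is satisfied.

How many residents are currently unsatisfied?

(0,0)X 1/1 ✓
(0,1)X 2/3 ✓
(0,2)O 0/1 ✗
(1,1)X 2/2 ✓
(1,4)O 0/1 ✗
(2,0)X 1/2 ✓
(2,1)X 3/3 ✓
(2,3)X 2/2 ✓
(2,4)X 1/2 ✓
(3,0)O 0/3 ✗
(3,1)X 2/3 ✓
(3,3)X 1/1 ✓
(4,0)X 2/3 ✓
(4,1)X 4/4 ✓
(4,2)X 1/1 ✓
(4,4)X 0/0 ✓
(5,0)X 2/3 ✓
(5,1)X 3/3 ✓
(5,3)X 1/1 ✓
(6,0)O 0/2 ✗
(6,1)X 2/3 ✓
(6,2)X 2/2 ✓
(6,3)X 2/2 ✓
Unsatisfied: (0,2), (1,4), (3,0), (6,0) — 4 in total.

4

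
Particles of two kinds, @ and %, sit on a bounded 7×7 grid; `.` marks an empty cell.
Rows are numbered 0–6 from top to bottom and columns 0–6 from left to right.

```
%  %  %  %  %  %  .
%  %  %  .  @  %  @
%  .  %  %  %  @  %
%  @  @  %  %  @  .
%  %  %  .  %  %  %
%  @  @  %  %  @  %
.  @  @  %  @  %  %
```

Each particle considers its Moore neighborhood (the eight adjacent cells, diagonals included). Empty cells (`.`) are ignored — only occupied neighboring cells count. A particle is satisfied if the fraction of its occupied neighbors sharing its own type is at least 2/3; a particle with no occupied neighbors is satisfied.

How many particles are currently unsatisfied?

23

Row 0: (0,0)% 3/3 ok · (0,1)% 5/5 ok · (0,2)% 4/4 ok · (0,3)% 3/4 ok · (0,4)% 3/4 ok · (0,5)% 2/4 unhappy
Row 1: (1,0)% 4/4 ok · (1,1)% 7/7 ok · (1,2)% 6/6 ok · (1,4)@ 1/7 unhappy · (1,5)% 4/7 unhappy · (1,6)@ 1/4 unhappy
Row 2: (2,0)% 3/4 ok · (2,2)% 4/6 ok · (2,3)% 5/7 ok · (2,4)% 4/7 unhappy · (2,5)@ 3/7 unhappy · (2,6)% 1/4 unhappy
Row 3: (3,0)% 3/4 ok · (3,1)@ 1/7 unhappy · (3,2)@ 1/6 unhappy · (3,3)% 6/7 ok · (3,4)% 5/7 ok · (3,5)@ 1/7 unhappy
Row 4: (4,0)% 3/5 unhappy · (4,1)% 4/8 unhappy · (4,2)% 3/7 unhappy · (4,4)% 5/7 ok · (4,5)% 5/7 ok · (4,6)% 2/4 unhappy
Row 5: (5,0)% 2/4 unhappy · (5,1)@ 3/7 unhappy · (5,2)@ 3/7 unhappy · (5,3)% 4/7 unhappy · (5,4)% 5/7 ok · (5,5)@ 1/8 unhappy · (5,6)% 4/5 ok
Row 6: (6,1)@ 3/4 ok · (6,2)@ 3/5 unhappy · (6,3)% 2/5 unhappy · (6,4)@ 1/5 unhappy · (6,5)% 3/5 unhappy · (6,6)% 2/3 ok
Unsatisfied: (0,5), (1,4), (1,5), (1,6), (2,4), (2,5), (2,6), (3,1), (3,2), (3,5), (4,0), (4,1), (4,2), (4,6), (5,0), (5,1), (5,2), (5,3), (5,5), (6,2), (6,3), (6,4), (6,5) — 23 in total.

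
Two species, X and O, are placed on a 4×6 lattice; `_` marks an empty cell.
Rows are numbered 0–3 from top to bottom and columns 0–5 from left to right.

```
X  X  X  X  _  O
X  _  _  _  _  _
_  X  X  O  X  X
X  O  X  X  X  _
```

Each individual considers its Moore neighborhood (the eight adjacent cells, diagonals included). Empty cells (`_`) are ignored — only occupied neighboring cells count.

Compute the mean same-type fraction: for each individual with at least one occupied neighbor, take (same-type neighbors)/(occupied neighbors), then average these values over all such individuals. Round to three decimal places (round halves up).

(0,0)X 2/2
(0,1)X 3/3
(0,2)X 2/2
(0,3)X 1/1
(0,5)O — no occupied neighbors
(1,0)X 3/3
(2,1)X 4/5
(2,2)X 3/5
(2,3)O 0/5
(2,4)X 3/4
(2,5)X 2/2
(3,0)X 1/2
(3,1)O 0/4
(3,2)X 3/5
(3,3)X 4/5
(3,4)X 3/4
Sum over 15 individuals: 2/2 + 3/3 + 2/2 + 1/1 + 3/3 + 4/5 + 3/5 + 0/5 + 3/4 + 2/2 + 1/2 + 0/4 + 3/5 + 4/5 + 3/4 = 54/5; mean = 54/5 ÷ 15 = 18/25 = 0.72 → 0.720.

0.720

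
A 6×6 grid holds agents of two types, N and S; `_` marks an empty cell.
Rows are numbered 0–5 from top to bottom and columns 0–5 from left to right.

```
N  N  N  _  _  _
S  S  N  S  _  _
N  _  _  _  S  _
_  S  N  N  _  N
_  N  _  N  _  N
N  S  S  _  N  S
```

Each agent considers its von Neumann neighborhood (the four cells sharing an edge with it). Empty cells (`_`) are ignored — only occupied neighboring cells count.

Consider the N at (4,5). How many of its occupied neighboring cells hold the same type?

Occupied neighbors of (4,5): (3,5)=N, (5,5)=S.
Same type (N): 1 of 2.

1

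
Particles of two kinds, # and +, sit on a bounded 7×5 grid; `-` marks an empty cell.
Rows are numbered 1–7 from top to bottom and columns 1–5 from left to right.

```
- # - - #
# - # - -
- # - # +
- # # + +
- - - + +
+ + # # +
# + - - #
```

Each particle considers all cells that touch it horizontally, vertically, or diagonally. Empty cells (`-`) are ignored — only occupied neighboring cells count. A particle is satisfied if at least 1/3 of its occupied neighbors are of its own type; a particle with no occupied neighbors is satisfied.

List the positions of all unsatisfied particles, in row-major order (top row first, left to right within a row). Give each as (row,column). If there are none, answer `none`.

(1,2)# 2/2 ✓
(1,5)# 0/0 ✓
(2,1)# 2/2 ✓
(2,3)# 3/3 ✓
(3,2)# 4/4 ✓
(3,4)# 2/5 ✓
(3,5)+ 2/3 ✓
(4,2)# 2/2 ✓
(4,3)# 3/5 ✓
(4,4)+ 4/6 ✓
(4,5)+ 4/5 ✓
(5,4)+ 4/7 ✓
(5,5)+ 4/5 ✓
(6,1)+ 2/3 ✓
(6,2)+ 2/4 ✓
(6,3)# 1/4 ✗
(6,4)# 2/5 ✓
(6,5)+ 2/4 ✓
(7,1)# 0/3 ✗
(7,2)+ 2/4 ✓
(7,5)# 1/2 ✓

(6,3), (7,1)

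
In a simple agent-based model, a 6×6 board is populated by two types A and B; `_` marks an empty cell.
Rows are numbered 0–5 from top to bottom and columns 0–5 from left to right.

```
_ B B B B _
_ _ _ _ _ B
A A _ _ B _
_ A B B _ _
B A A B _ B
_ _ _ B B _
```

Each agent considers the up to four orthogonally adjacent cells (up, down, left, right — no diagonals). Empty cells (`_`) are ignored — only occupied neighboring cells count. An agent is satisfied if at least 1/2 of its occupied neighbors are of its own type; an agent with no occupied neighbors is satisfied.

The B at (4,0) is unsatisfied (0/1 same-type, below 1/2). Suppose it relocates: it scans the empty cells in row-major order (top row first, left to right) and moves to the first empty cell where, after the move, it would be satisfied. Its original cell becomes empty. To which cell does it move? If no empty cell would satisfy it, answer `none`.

Vacating (4,0). Empty cells in order:
  (0,0): 1/1 same-type → satisfied — stop here.

(0,0)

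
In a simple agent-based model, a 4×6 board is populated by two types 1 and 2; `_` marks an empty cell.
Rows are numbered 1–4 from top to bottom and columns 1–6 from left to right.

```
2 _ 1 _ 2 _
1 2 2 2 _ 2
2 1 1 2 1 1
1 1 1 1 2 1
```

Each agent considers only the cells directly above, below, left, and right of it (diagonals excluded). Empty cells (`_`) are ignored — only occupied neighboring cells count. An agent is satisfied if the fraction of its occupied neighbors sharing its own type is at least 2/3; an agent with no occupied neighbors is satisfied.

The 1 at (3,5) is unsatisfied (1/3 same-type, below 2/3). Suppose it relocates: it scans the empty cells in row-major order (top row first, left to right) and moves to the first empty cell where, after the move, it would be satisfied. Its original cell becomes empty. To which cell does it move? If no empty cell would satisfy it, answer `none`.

none

Vacating (3,5). Empty cells in order:
  (1,2): 1/3 same-type → still unsatisfied.
  (1,4): 1/3 same-type → still unsatisfied.
  (1,6): 0/2 same-type → still unsatisfied.
  (2,5): 0/3 same-type → still unsatisfied.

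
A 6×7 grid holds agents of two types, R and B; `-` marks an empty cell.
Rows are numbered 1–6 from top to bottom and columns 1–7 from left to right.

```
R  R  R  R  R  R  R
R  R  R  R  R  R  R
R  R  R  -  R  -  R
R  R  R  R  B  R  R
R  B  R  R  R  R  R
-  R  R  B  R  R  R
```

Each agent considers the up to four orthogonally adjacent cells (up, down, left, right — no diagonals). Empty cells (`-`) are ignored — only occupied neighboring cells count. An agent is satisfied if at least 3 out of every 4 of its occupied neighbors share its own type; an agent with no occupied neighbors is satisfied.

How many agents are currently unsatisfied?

(1,1)R 2/2 satisfied
(1,2)R 3/3 satisfied
(1,3)R 3/3 satisfied
(1,4)R 3/3 satisfied
(1,5)R 3/3 satisfied
(1,6)R 3/3 satisfied
(1,7)R 2/2 satisfied
(2,1)R 3/3 satisfied
(2,2)R 4/4 satisfied
(2,3)R 4/4 satisfied
(2,4)R 3/3 satisfied
(2,5)R 4/4 satisfied
(2,6)R 3/3 satisfied
(2,7)R 3/3 satisfied
(3,1)R 3/3 satisfied
(3,2)R 4/4 satisfied
(3,3)R 3/3 satisfied
(3,5)R 1/2 not
(3,7)R 2/2 satisfied
(4,1)R 3/3 satisfied
(4,2)R 3/4 satisfied
(4,3)R 4/4 satisfied
(4,4)R 2/3 not
(4,5)B 0/4 not
(4,6)R 2/3 not
(4,7)R 3/3 satisfied
(5,1)R 1/2 not
(5,2)B 0/4 not
(5,3)R 3/4 satisfied
(5,4)R 3/4 satisfied
(5,5)R 3/4 satisfied
(5,6)R 4/4 satisfied
(5,7)R 3/3 satisfied
(6,2)R 1/2 not
(6,3)R 2/3 not
(6,4)B 0/3 not
(6,5)R 2/3 not
(6,6)R 3/3 satisfied
(6,7)R 2/2 satisfied
Unsatisfied: (3,5), (4,4), (4,5), (4,6), (5,1), (5,2), (6,2), (6,3), (6,4), (6,5) — 10 in total.

10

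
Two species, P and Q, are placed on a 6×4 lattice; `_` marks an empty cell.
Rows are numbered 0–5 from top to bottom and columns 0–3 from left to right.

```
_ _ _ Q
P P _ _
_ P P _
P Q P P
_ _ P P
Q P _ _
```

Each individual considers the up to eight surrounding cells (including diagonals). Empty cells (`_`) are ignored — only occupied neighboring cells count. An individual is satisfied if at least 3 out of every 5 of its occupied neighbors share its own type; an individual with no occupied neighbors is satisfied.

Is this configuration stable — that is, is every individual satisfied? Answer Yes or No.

(0,3)Q 0/0 ok
(1,0)P 2/2 ok
(1,1)P 3/3 ok
(2,1)P 5/6 ok
(2,2)P 4/5 ok
(3,0)P 1/2 unhappy
(3,1)Q 0/5 unhappy
(3,2)P 5/6 ok
(3,3)P 4/4 ok
(4,2)P 4/5 ok
(4,3)P 3/3 ok
(5,0)Q 0/1 unhappy
(5,1)P 1/2 unhappy
For instance (3,0) has only 1/2 same-type neighbors, below 3/5.

No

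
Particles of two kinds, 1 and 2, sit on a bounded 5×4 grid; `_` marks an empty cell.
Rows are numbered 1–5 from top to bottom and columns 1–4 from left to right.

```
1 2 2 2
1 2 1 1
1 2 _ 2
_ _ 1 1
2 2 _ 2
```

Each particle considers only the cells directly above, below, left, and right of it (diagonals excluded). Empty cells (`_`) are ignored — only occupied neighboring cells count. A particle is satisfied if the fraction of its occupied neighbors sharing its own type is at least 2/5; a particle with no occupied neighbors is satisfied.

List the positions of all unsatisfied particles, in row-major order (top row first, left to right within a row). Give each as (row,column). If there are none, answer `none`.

(1,1)1 1/2 ✓
(1,2)2 2/3 ✓
(1,3)2 2/3 ✓
(1,4)2 1/2 ✓
(2,1)1 2/3 ✓
(2,2)2 2/4 ✓
(2,3)1 1/3 ✗
(2,4)1 1/3 ✗
(3,1)1 1/2 ✓
(3,2)2 1/2 ✓
(3,4)2 0/2 ✗
(4,3)1 1/1 ✓
(4,4)1 1/3 ✗
(5,1)2 1/1 ✓
(5,2)2 1/1 ✓
(5,4)2 0/1 ✗

(2,3), (2,4), (3,4), (4,4), (5,4)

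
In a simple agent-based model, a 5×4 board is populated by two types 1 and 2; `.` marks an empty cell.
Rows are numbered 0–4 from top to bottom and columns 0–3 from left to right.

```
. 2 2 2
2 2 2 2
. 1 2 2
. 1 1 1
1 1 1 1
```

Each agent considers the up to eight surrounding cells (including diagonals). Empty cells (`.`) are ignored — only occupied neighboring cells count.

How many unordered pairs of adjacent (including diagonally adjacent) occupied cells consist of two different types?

9

Scan each occupied cell's neighbors to the right and below (and the two forward diagonals) so each pair is counted once.
From row 0: 0 unlike of 10 pairs (running 0/10).
From row 1: 3 unlike of 11 pairs (running 3/21).
From row 2: 6 unlike of 9 pairs (running 9/30).
From row 3: 0 unlike of 10 pairs (running 9/40).
From row 4: 0 unlike of 3 pairs (running 9/43).
Total adjacent occupied pairs: 43; unlike-type pairs: 9.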